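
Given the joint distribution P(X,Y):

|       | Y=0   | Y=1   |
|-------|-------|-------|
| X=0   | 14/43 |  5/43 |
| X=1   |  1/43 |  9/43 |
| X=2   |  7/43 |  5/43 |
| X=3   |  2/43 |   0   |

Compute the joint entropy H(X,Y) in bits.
2.4797 bits

H(X,Y) = -Σ_{x,y} P(x,y) log₂ P(x,y). Per-cell terms -P(x,y)·log₂P(x,y):
  X=0: 0.52709, 0.36097
  X=1: 0.12619, 0.47226
  X=2: 0.42633, 0.36097
  X=3: 0.20587, 0.00000
  (cells with P = 0 contribute 0)
Sum of the 8 terms: H(X,Y) = 2.4797 bits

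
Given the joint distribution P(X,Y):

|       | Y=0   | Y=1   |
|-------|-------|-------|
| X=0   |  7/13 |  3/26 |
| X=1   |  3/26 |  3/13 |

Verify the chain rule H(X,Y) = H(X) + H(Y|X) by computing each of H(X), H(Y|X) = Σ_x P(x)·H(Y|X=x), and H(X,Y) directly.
H(X) = 0.9306 bits, H(Y|X) = 0.7574 bits, H(X,Y) = 1.6880 bits

Marginal of X (row sums):
  P(X=0) = 7/13 + 3/26 = 17/26
  P(X=1) = 3/26 + 3/13 = 9/26
H(X) = -[(17/26)·log₂(17/26) + (9/26)·log₂(9/26)]
  = 0.40079 + 0.52979 = 0.9306 bits

H(Y|X) = Σ_x P(x)·H(Y|X=x):
  X=0: P(X=0) = 17/26, P(Y|X=0) = (14/17, 3/17) → H(Y|X=0) = 0.67229
  X=1: P(X=1) = 9/26, P(Y|X=1) = (1/3, 2/3) → H(Y|X=1) = 0.91830
H(Y|X) = (17/26)·0.67229 + (9/26)·0.91830 = 0.7574 bits

H(X,Y) = -Σ_{x,y} P(x,y) log₂ P(x,y). Per-cell terms -P(x,y)·log₂P(x,y):
  X=0: 0.48089, 0.35948
  X=1: 0.35948, 0.48819
Sum of the 4 terms: H(X,Y) = 1.6880 bits

Chain rule check:
  H(X) + H(Y|X) = 0.9306 + 0.7574 = 1.6880 bits
  H(X,Y) = 1.6880 bits
✓ Chain rule verified.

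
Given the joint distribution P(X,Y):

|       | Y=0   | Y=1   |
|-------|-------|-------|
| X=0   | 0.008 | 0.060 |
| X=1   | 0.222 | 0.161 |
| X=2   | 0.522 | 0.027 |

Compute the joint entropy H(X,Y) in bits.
1.8358 bits

H(X,Y) = -Σ_{x,y} P(x,y) log₂ P(x,y). Per-cell terms -P(x,y)·log₂P(x,y):
  X=0: 0.05573, 0.24353
  X=1: 0.48204, 0.42421
  X=2: 0.48957, 0.14069
Sum of the 6 terms: H(X,Y) = 1.8358 bits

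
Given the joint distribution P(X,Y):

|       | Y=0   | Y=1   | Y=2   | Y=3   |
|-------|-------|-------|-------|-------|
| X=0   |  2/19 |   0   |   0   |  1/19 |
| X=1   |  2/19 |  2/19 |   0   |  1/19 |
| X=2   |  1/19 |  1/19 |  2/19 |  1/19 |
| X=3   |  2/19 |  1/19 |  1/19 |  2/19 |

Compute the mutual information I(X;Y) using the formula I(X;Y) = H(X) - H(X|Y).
0.2742 bits

I(X;Y) = H(X) - H(X|Y)

Marginal of X (row sums):
  P(X=0) = 2/19 + 0 + 0 + 1/19 = 3/19
  P(X=1) = 2/19 + 2/19 + 0 + 1/19 = 5/19
  P(X=2) = 1/19 + 1/19 + 2/19 + 1/19 = 5/19
  P(X=3) = 2/19 + 1/19 + 1/19 + 2/19 = 6/19
H(X) = -[(3/19)·log₂(3/19) + (5/19)·log₂(5/19) + (5/19)·log₂(5/19) + (6/19)·log₂(6/19)]
  = 0.420468 + 0.506842 + 0.506842 + 0.525147 = 1.959299 bits

Marginal of Y (column sums):
  P(Y=0) = 2/19 + 2/19 + 1/19 + 2/19 = 7/19
  P(Y=1) = 0 + 2/19 + 1/19 + 1/19 = 4/19
  P(Y=2) = 0 + 0 + 2/19 + 1/19 = 3/19
  P(Y=3) = 1/19 + 1/19 + 1/19 + 2/19 = 5/19
H(X|Y) = Σ_y P(y)·H(X|Y=y):
  Y=0: P(Y=0) = 7/19, P(X|Y=0) = (2/7, 2/7, 1/7, 2/7) → H(X|Y=0) = 1.950212
  Y=1: P(Y=1) = 4/19, P(X|Y=1) = (0, 1/2, 1/4, 1/4) → H(X|Y=1) = 1.500000
  Y=2: P(Y=2) = 3/19, P(X|Y=2) = (0, 0, 2/3, 1/3) → H(X|Y=2) = 0.918296
  Y=3: P(Y=3) = 5/19, P(X|Y=3) = (1/5, 1/5, 1/5, 2/5) → H(X|Y=3) = 1.921928
H(X|Y) = (7/19)·1.950212 + (4/19)·1.500000 + (3/19)·0.918296 + (5/19)·1.921928 = 1.685053 bits

I(X;Y) = H(X) - H(X|Y) = 1.959299 - 1.685053 = 0.2742 bits

Cross-check via I(X;Y) = H(X) + H(Y) - H(X,Y): computing H(Y) from the column sums and H(X,Y) from the 16 cells in the same way gives H(Y) = 1.931295 bits and H(X,Y) = 3.616349 bits, so
I(X;Y) = 1.959299 + 1.931295 - 3.616349 = 0.2742 bits ✓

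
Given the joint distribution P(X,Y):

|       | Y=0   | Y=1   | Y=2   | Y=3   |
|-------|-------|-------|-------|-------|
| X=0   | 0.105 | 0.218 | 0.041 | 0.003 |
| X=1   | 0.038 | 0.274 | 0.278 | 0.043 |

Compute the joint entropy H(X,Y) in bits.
2.4342 bits

H(X,Y) = -Σ_{x,y} P(x,y) log₂ P(x,y). Per-cell terms -P(x,y)·log₂P(x,y):
  X=0: 0.3414, 0.4791, 0.1889, 0.0251
  X=1: 0.1793, 0.5118, 0.5134, 0.1952
Sum of the 8 terms: H(X,Y) = 2.4342 bits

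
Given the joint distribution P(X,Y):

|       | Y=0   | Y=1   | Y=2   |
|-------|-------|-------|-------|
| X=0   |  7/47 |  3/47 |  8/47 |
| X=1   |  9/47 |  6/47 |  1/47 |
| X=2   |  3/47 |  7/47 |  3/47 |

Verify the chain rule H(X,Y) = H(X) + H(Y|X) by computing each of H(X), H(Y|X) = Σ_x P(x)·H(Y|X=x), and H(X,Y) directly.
H(X) = 1.5724 bits, H(Y|X) = 1.3948 bits, H(X,Y) = 2.9672 bits

Marginal of X (row sums):
  P(X=0) = 7/47 + 3/47 + 8/47 = 18/47
  P(X=1) = 9/47 + 6/47 + 1/47 = 16/47
  P(X=2) = 3/47 + 7/47 + 3/47 = 13/47
H(X) = -[(18/47)·log₂(18/47) + (16/47)·log₂(16/47) + (13/47)·log₂(13/47)]
  = 0.53030 + 0.52922 + 0.51285 = 1.5724 bits

H(Y|X) = Σ_x P(x)·H(Y|X=x):
  X=0: P(X=0) = 18/47, P(Y|X=0) = (7/18, 1/6, 4/9) → H(Y|X=0) = 1.48068
  X=1: P(X=1) = 16/47, P(Y|X=1) = (9/16, 3/8, 1/16) → H(Y|X=1) = 1.24756
  X=2: P(X=2) = 13/47, P(Y|X=2) = (3/13, 7/13, 3/13) → H(Y|X=2) = 1.45727
H(Y|X) = (18/47)·1.48068 + (16/47)·1.24756 + (13/47)·1.45727 = 1.3948 bits

H(X,Y) = -Σ_{x,y} P(x,y) log₂ P(x,y). Per-cell terms -P(x,y)·log₂P(x,y):
  X=0: 0.40916, 0.25338, 0.43482
  X=1: 0.45664, 0.37910, 0.11818
  X=2: 0.25338, 0.40916, 0.25338
Sum of the 9 terms: H(X,Y) = 2.9672 bits

Chain rule check:
  H(X) + H(Y|X) = 1.5724 + 1.3948 = 2.9672 bits
  H(X,Y) = 2.9672 bits
✓ Chain rule verified.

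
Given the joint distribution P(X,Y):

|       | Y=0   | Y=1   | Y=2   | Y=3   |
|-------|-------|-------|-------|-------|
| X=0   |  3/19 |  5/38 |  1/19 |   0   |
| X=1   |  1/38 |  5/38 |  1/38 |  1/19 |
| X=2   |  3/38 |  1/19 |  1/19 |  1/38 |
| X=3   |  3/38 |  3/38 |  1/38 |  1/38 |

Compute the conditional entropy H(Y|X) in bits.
1.6748 bits

H(Y|X) = H(X,Y) - H(X)

H(X,Y) = -Σ_{x,y} P(x,y) log₂ P(x,y). Per-cell terms -P(x,y)·log₂P(x,y):
  X=0: 0.42047, 0.38500, 0.22358, 0.00000
  X=1: 0.13810, 0.38500, 0.13810, 0.22358
  X=2: 0.28918, 0.22358, 0.22358, 0.13810
  X=3: 0.28918, 0.28918, 0.13810, 0.13810
  (cells with P = 0 contribute 0)
Sum of the 16 terms: H(X,Y) = 3.64283 bits

Marginal of X (row sums):
  P(X=0) = 3/19 + 5/38 + 1/19 + 0 = 13/38
  P(X=1) = 1/38 + 5/38 + 1/38 + 1/19 = 9/38
  P(X=2) = 3/38 + 1/19 + 1/19 + 1/38 = 4/19
  P(X=3) = 3/38 + 3/38 + 1/38 + 1/38 = 4/19
H(X) = -[(13/38)·log₂(13/38) + (9/38)·log₂(9/38) + (4/19)·log₂(4/19) + (4/19)·log₂(4/19)]
  = 0.52940 + 0.49216 + 0.47325 + 0.47325 = 1.96806 bits

H(Y|X) = H(X,Y) - H(X) = 3.64283 - 1.96806 = 1.6748 bits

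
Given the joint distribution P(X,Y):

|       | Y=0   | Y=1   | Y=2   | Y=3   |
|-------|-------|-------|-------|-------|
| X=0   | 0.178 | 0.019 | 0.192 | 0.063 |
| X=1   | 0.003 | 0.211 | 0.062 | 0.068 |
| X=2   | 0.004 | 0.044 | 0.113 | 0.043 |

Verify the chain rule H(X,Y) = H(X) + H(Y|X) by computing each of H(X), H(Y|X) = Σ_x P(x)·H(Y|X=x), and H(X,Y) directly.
H(X) = 1.5153 bits, H(Y|X) = 1.5370 bits, H(X,Y) = 3.0523 bits

Marginal of X (row sums):
  P(X=0) = 0.178 + 0.019 + 0.192 + 0.063 = 0.452
  P(X=1) = 0.003 + 0.211 + 0.062 + 0.068 = 0.344
  P(X=2) = 0.004 + 0.044 + 0.113 + 0.043 = 0.204
H(X) = -[0.452·log₂(0.452) + 0.344·log₂(0.344) + 0.204·log₂(0.204)]
  = 0.517814 + 0.529595 + 0.467845 = 1.5153 bits

H(Y|X) = Σ_x P(x)·H(Y|X=x):
  X=0: P(X=0) = 0.452, P(Y|X=0) = (89/226, 19/452, 48/113, 63/452) → H(Y|X=0) = 1.642585
  X=1: P(X=1) = 0.344, P(Y|X=1) = (3/344, 211/344, 31/172, 17/86) → H(Y|X=1) = 1.400060
  X=2: P(X=2) = 0.204, P(Y|X=2) = (1/51, 11/51, 113/204, 43/204) → H(Y|X=2) = 1.534069
H(Y|X) = 0.452·1.642585 + 0.344·1.400060 + 0.204·1.534069 = 1.5370 bits

H(X,Y) = -Σ_{x,y} P(x,y) log₂ P(x,y). Per-cell terms -P(x,y)·log₂P(x,y):
  X=0: 0.443229, 0.108639, 0.457118, 0.251276
  X=1: 0.025142, 0.473629, 0.248718, 0.263726
  X=2: 0.031863, 0.198280, 0.355453, 0.195199
Sum of the 12 terms: H(X,Y) = 3.0523 bits

Chain rule check:
  H(X) + H(Y|X) = 1.5153 + 1.5370 = 3.0523 bits
  H(X,Y) = 3.0523 bits
✓ Chain rule verified.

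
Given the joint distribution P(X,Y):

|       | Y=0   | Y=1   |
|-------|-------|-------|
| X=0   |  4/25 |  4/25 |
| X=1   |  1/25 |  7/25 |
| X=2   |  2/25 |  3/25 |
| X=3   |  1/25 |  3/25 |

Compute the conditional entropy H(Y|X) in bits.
0.8179 bits

H(Y|X) = H(X,Y) - H(X)

H(X,Y) = -Σ_{x,y} P(x,y) log₂ P(x,y). Per-cell terms -P(x,y)·log₂P(x,y):
  X=0: 0.42302, 0.42302
  X=1: 0.18575, 0.51422
  X=2: 0.29151, 0.36707
  X=3: 0.18575, 0.36707
Sum of the 8 terms: H(X,Y) = 2.7574 bits

Marginal of X (row sums):
  P(X=0) = 4/25 + 4/25 = 8/25
  P(X=1) = 1/25 + 7/25 = 8/25
  P(X=2) = 2/25 + 3/25 = 1/5
  P(X=3) = 1/25 + 3/25 = 4/25
H(X) = -[(8/25)·log₂(8/25) + (8/25)·log₂(8/25) + (1/5)·log₂(1/5) + (4/25)·log₂(4/25)]
  = 0.52603 + 0.52603 + 0.46439 + 0.42302 = 1.9395 bits

H(Y|X) = H(X,Y) - H(X) = 2.7574 - 1.9395 = 0.8179 bits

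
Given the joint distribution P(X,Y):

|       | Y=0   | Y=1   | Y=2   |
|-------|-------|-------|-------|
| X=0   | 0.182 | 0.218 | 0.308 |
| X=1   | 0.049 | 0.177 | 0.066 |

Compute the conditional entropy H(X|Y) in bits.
0.8156 bits

H(X|Y) = H(X,Y) - H(Y)

H(X,Y) = -Σ_{x,y} P(x,y) log₂ P(x,y). Per-cell terms -P(x,y)·log₂P(x,y):
  X=0: 0.44735, 0.47908, 0.52329
  X=1: 0.21320, 0.44218, 0.25881
Sum of the 6 terms: H(X,Y) = 2.3639 bits

Marginal of Y (column sums):
  P(Y=0) = 0.182 + 0.049 = 0.231
  P(Y=1) = 0.218 + 0.177 = 0.395
  P(Y=2) = 0.308 + 0.066 = 0.374
H(Y) = -[0.231·log₂(0.231) + 0.395·log₂(0.395) + 0.374·log₂(0.374)]
  = 0.48834 + 0.52933 + 0.53066 = 1.5483 bits

H(X|Y) = H(X,Y) - H(Y) = 2.3639 - 1.5483 = 0.8156 bits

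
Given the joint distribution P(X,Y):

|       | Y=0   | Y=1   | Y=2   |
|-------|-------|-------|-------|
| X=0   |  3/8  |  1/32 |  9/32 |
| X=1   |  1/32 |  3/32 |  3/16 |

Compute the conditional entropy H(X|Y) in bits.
0.7155 bits

H(X|Y) = H(X,Y) - H(Y)

H(X,Y) = -Σ_{x,y} P(x,y) log₂ P(x,y). Per-cell terms -P(x,y)·log₂P(x,y):
  X=0: 0.530639, 0.156250, 0.514709
  X=1: 0.156250, 0.320160, 0.452820
Sum of the 6 terms: H(X,Y) = 2.13083 bits

Marginal of Y (column sums):
  P(Y=0) = 3/8 + 1/32 = 13/32
  P(Y=1) = 1/32 + 3/32 = 1/8
  P(Y=2) = 9/32 + 3/16 = 15/32
H(Y) = -[(13/32)·log₂(13/32) + (1/8)·log₂(1/8) + (15/32)·log₂(15/32)]
  = 0.527946 + 0.375000 + 0.512395 = 1.41534 bits

H(X|Y) = H(X,Y) - H(Y) = 2.13083 - 1.41534 = 0.7155 bits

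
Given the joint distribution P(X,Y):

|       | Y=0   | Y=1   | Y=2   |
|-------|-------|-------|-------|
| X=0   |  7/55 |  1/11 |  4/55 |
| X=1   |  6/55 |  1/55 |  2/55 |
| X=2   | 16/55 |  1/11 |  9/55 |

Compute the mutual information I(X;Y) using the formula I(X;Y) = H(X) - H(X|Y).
0.0293 bits

I(X;Y) = H(X) - H(X|Y)

Marginal of X (row sums):
  P(X=0) = 7/55 + 1/11 + 4/55 = 16/55
  P(X=1) = 6/55 + 1/55 + 2/55 = 9/55
  P(X=2) = 16/55 + 1/11 + 9/55 = 6/11
H(X) = -[(16/55)·log₂(16/55) + (9/55)·log₂(9/55) + (6/11)·log₂(6/11)]
  = 0.5182 + 0.4273 + 0.4770 = 1.4225 bits

Marginal of Y (column sums):
  P(Y=0) = 7/55 + 6/55 + 16/55 = 29/55
  P(Y=1) = 1/11 + 1/55 + 1/11 = 1/5
  P(Y=2) = 4/55 + 2/55 + 9/55 = 3/11
H(X|Y) = Σ_y P(y)·H(X|Y=y):
  Y=0: P(Y=0) = 29/55, P(X|Y=0) = (7/29, 6/29, 16/29) → H(X|Y=0) = 1.4386
  Y=1: P(Y=1) = 1/5, P(X|Y=1) = (5/11, 1/11, 5/11) → H(X|Y=1) = 1.3486
  Y=2: P(Y=2) = 3/11, P(X|Y=2) = (4/15, 2/15, 3/5) → H(X|Y=2) = 1.3383
H(X|Y) = (29/55)·1.4386 + (1/5)·1.3486 + (3/11)·1.3383 = 1.3932 bits

I(X;Y) = H(X) - H(X|Y) = 1.4225 - 1.3932 = 0.0293 bits

Cross-check via I(X;Y) = H(X) + H(Y) - H(X,Y): computing H(Y) from the column sums and H(X,Y) from the 9 cells in the same way gives H(Y) = 1.4625 bits and H(X,Y) = 2.8557 bits, so
I(X;Y) = 1.4225 + 1.4625 - 2.8557 = 0.0293 bits ✓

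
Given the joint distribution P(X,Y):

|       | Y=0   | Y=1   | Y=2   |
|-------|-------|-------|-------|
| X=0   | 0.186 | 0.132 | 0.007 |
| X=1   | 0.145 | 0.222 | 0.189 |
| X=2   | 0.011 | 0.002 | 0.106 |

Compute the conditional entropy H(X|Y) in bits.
1.0785 bits

H(X|Y) = H(X,Y) - H(Y)

H(X,Y) = -Σ_{x,y} P(x,y) log₂ P(x,y). Per-cell terms -P(x,y)·log₂P(x,y):
  X=0: 0.4513523, 0.3856235, 0.0501090
  X=1: 0.4039519, 0.4820438, 0.4542694
  X=2: 0.0715699, 0.0179316, 0.3432136
Sum of the 9 terms: H(X,Y) = 2.660065 bits

Marginal of Y (column sums):
  P(Y=0) = 0.186 + 0.145 + 0.011 = 0.342
  P(Y=1) = 0.132 + 0.222 + 0.002 = 0.356
  P(Y=2) = 0.007 + 0.189 + 0.106 = 0.302
H(Y) = -[0.342·log₂(0.342) + 0.356·log₂(0.356) + 0.302·log₂(0.302)]
  = 0.5293927 + 0.5304581 + 0.5216686 = 1.581519 bits

H(X|Y) = H(X,Y) - H(Y) = 2.660065 - 1.581519 = 1.0785 bits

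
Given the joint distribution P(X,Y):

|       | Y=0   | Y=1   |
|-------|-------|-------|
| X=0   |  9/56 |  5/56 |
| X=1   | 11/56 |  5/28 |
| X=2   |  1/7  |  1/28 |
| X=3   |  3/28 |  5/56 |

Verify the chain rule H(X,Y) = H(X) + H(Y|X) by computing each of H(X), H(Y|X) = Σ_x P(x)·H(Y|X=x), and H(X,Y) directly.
H(X) = 1.9357 bits, H(Y|X) = 0.9336 bits, H(X,Y) = 2.8693 bits

Marginal of X (row sums):
  P(X=0) = 9/56 + 5/56 = 1/4
  P(X=1) = 11/56 + 5/28 = 3/8
  P(X=2) = 1/7 + 1/28 = 5/28
  P(X=3) = 3/28 + 5/56 = 11/56
H(X) = -[(1/4)·log₂(1/4) + (3/8)·log₂(3/8) + (5/28)·log₂(5/28) + (11/56)·log₂(11/56)]
  = 0.50000 + 0.53064 + 0.44383 + 0.46120 = 1.9357 bits

H(Y|X) = Σ_x P(x)·H(Y|X=x):
  X=0: P(X=0) = 1/4, P(Y|X=0) = (9/14, 5/14) → H(Y|X=0) = 0.94029
  X=1: P(X=1) = 3/8, P(Y|X=1) = (11/21, 10/21) → H(Y|X=1) = 0.99836
  X=2: P(X=2) = 5/28, P(Y|X=2) = (4/5, 1/5) → H(Y|X=2) = 0.72193
  X=3: P(X=3) = 11/56, P(Y|X=3) = (6/11, 5/11) → H(Y|X=3) = 0.99403
H(Y|X) = (1/4)·0.94029 + (3/8)·0.99836 + (5/28)·0.72193 + (11/56)·0.99403 = 0.9336 bits

H(X,Y) = -Σ_{x,y} P(x,y) log₂ P(x,y). Per-cell terms -P(x,y)·log₂P(x,y):
  X=0: 0.42387, 0.31120
  X=1: 0.46120, 0.44383
  X=2: 0.40105, 0.17169
  X=3: 0.34526, 0.31120
Sum of the 8 terms: H(X,Y) = 2.8693 bits

Chain rule check:
  H(X) + H(Y|X) = 1.9357 + 0.9336 = 2.8693 bits
  H(X,Y) = 2.8693 bits
✓ Chain rule verified.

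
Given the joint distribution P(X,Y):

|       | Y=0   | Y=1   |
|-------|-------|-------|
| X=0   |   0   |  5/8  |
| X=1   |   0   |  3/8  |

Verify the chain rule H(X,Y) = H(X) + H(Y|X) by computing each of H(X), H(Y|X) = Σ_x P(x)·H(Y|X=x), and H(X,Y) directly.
H(X) = 0.9544 bits, H(Y|X) = 0.0000 bits, H(X,Y) = 0.9544 bits

Marginal of X (row sums):
  P(X=0) = 0 + 5/8 = 5/8
  P(X=1) = 0 + 3/8 = 3/8
H(X) = -[(5/8)·log₂(5/8) + (3/8)·log₂(3/8)]
  = 0.4238 + 0.5306 = 0.9544 bits

H(Y|X) = Σ_x P(x)·H(Y|X=x):
  X=0: P(X=0) = 5/8, P(Y|X=0) = (0, 1) → H(Y|X=0) = 0.0000
  X=1: P(X=1) = 3/8, P(Y|X=1) = (0, 1) → H(Y|X=1) = 0.0000
H(Y|X) = (5/8)·0.0000 + (3/8)·0.0000 = 0.0000 bits

H(X,Y) = -Σ_{x,y} P(x,y) log₂ P(x,y). Per-cell terms -P(x,y)·log₂P(x,y):
  X=0: 0.0000, 0.4238
  X=1: 0.0000, 0.5306
  (cells with P = 0 contribute 0)
Sum of the 4 terms: H(X,Y) = 0.9544 bits

Chain rule check:
  H(X) + H(Y|X) = 0.9544 + 0.0000 = 0.9544 bits
  H(X,Y) = 0.9544 bits
✓ Chain rule verified.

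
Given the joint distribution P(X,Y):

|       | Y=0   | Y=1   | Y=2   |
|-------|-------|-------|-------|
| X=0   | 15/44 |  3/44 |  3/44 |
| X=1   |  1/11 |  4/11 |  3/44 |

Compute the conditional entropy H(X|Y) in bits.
0.7287 bits

H(X|Y) = H(X,Y) - H(Y)

H(X,Y) = -Σ_{x,y} P(x,y) log₂ P(x,y). Per-cell terms -P(x,y)·log₂P(x,y):
  X=0: 0.52928, 0.26417, 0.26417
  X=1: 0.31449, 0.53070, 0.26417
Sum of the 6 terms: H(X,Y) = 2.1670 bits

Marginal of Y (column sums):
  P(Y=0) = 15/44 + 1/11 = 19/44
  P(Y=1) = 3/44 + 4/11 = 19/44
  P(Y=2) = 3/44 + 3/44 = 3/22
H(Y) = -[(19/44)·log₂(19/44) + (19/44)·log₂(19/44) + (3/22)·log₂(3/22)]
  = 0.52315 + 0.52315 + 0.39197 = 1.4383 bits

H(X|Y) = H(X,Y) - H(Y) = 2.1670 - 1.4383 = 0.7287 bits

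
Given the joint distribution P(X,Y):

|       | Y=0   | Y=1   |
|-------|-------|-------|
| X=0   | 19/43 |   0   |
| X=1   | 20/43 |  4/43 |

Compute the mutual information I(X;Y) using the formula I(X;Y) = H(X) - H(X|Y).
0.0837 bits

I(X;Y) = H(X) - H(X|Y)

Marginal of X (row sums):
  P(X=0) = 19/43 + 0 = 19/43
  P(X=1) = 20/43 + 4/43 = 24/43
H(X) = -[(19/43)·log₂(19/43) + (24/43)·log₂(24/43)]
  = 0.52066 + 0.46956 = 0.99022 bits

Marginal of Y (column sums):
  P(Y=0) = 19/43 + 20/43 = 39/43
  P(Y=1) = 0 + 4/43 = 4/43
H(X|Y) = Σ_y P(y)·H(X|Y=y):
  Y=0: P(Y=0) = 39/43, P(X|Y=0) = (19/39, 20/39) → H(X|Y=0) = 0.99953
  Y=1: P(Y=1) = 4/43, P(X|Y=1) = (0, 1) → H(X|Y=1) = 0.00000
H(X|Y) = (39/43)·0.99953 + (4/43)·0.00000 = 0.90655 bits

I(X;Y) = H(X) - H(X|Y) = 0.99022 - 0.90655 = 0.0837 bits

Cross-check via I(X;Y) = H(X) + H(Y) - H(X,Y): computing H(Y) from the column sums and H(X,Y) from the 4 cells in the same way gives H(Y) = 0.44648 bits and H(X,Y) = 1.35303 bits, so
I(X;Y) = 0.99022 + 0.44648 - 1.35303 = 0.0837 bits ✓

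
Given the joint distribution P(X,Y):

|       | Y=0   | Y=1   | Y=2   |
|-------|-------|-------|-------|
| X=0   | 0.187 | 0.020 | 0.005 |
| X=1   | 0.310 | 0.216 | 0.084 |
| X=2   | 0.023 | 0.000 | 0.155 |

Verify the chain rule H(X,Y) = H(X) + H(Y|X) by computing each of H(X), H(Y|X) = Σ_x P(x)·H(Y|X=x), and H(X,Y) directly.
H(X) = 1.3527 bits, H(Y|X) = 1.0944 bits, H(X,Y) = 2.4470 bits

Marginal of X (row sums):
  P(X=0) = 0.187 + 0.020 + 0.005 = 0.212
  P(X=1) = 0.310 + 0.216 + 0.084 = 0.610
  P(X=2) = 0.023 + 0.000 + 0.155 = 0.178
H(X) = -[0.212·log₂(0.212) + 0.610·log₂(0.610) + 0.178·log₂(0.178)]
  = 0.47443 + 0.43500 + 0.44323 = 1.3527 bits

H(Y|X) = Σ_x P(x)·H(Y|X=x):
  X=0: P(X=0) = 0.212, P(Y|X=0) = (187/212, 5/53, 5/212) → H(Y|X=0) = 0.60850
  X=1: P(X=1) = 0.610, P(Y|X=1) = (31/61, 108/305, 42/305) → H(Y|X=1) = 1.42052
  X=2: P(X=2) = 0.178, P(Y|X=2) = (23/178, 0, 155/178) → H(Y|X=2) = 0.55528
H(Y|X) = 0.212·0.60850 + 0.610·1.42052 + 0.178·0.55528 = 1.0944 bits

H(X,Y) = -Σ_{x,y} P(x,y) log₂ P(x,y). Per-cell terms -P(x,y)·log₂P(x,y):
  X=0: 0.45233, 0.11288, 0.03822
  X=1: 0.52379, 0.47755, 0.30017
  X=2: 0.12517, 0.00000, 0.41690
  (cells with P = 0 contribute 0)
Sum of the 9 terms: H(X,Y) = 2.4470 bits

Chain rule check:
  H(X) + H(Y|X) = 1.3527 + 1.0944 = 2.4471 bits
  H(X,Y) = 2.4470 bits
✓ Chain rule verified (Δ = 0.0001 is 4-dp rounding noise: each of the three values was rounded independently).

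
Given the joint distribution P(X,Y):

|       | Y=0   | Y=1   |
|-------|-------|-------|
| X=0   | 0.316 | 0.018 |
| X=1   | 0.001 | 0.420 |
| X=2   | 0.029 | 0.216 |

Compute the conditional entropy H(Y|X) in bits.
0.2398 bits

H(Y|X) = H(X,Y) - H(X)

H(X,Y) = -Σ_{x,y} P(x,y) log₂ P(x,y). Per-cell terms -P(x,y)·log₂P(x,y):
  X=0: 0.5252, 0.1043
  X=1: 0.0100, 0.5256
  X=2: 0.1481, 0.4776
Sum of the 6 terms: H(X,Y) = 1.7908 bits

Marginal of X (row sums):
  P(X=0) = 0.316 + 0.018 = 0.334
  P(X=1) = 0.001 + 0.420 = 0.421
  P(X=2) = 0.029 + 0.216 = 0.245
H(X) = -[0.334·log₂(0.334) + 0.421·log₂(0.421) + 0.245·log₂(0.245)]
  = 0.5284 + 0.5255 + 0.4971 = 1.5510 bits

H(Y|X) = H(X,Y) - H(X) = 1.7908 - 1.5510 = 0.2398 bits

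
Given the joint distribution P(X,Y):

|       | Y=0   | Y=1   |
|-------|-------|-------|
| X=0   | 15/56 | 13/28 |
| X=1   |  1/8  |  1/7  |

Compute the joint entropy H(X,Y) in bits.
1.7990 bits

H(X,Y) = -Σ_{x,y} P(x,y) log₂ P(x,y). Per-cell terms -P(x,y)·log₂P(x,y):
  X=0: 0.50905, 0.51392
  X=1: 0.37500, 0.40105
Sum of the 4 terms: H(X,Y) = 1.7990 bits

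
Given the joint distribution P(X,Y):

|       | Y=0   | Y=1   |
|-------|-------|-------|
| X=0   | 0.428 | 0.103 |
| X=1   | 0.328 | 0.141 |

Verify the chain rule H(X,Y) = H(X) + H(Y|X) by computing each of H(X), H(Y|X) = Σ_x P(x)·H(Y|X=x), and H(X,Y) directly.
H(X) = 0.9972 bits, H(Y|X) = 0.7905 bits, H(X,Y) = 1.7878 bits

Marginal of X (row sums):
  P(X=0) = 0.428 + 0.103 = 0.531
  P(X=1) = 0.328 + 0.141 = 0.469
H(X) = -[0.531·log₂(0.531) + 0.469·log₂(0.469)]
  = 0.48492 + 0.51231 = 0.9972 bits

H(Y|X) = Σ_x P(x)·H(Y|X=x):
  X=0: P(X=0) = 0.531, P(Y|X=0) = (428/531, 103/531) → H(Y|X=0) = 0.70971
  X=1: P(X=1) = 0.469, P(Y|X=1) = (328/469, 141/469) → H(Y|X=1) = 0.88207
H(Y|X) = 0.531·0.70971 + 0.469·0.88207 = 0.7905 bits

H(X,Y) = -Σ_{x,y} P(x,y) log₂ P(x,y). Per-cell terms -P(x,y)·log₂P(x,y):
  X=0: 0.52401, 0.33777
  X=1: 0.52750, 0.39850
Sum of the 4 terms: H(X,Y) = 1.7878 bits

Chain rule check:
  H(X) + H(Y|X) = 0.9972 + 0.7905 = 1.7877 bits
  H(X,Y) = 1.7878 bits
✓ Chain rule verified (Δ = 0.0001 is 4-dp rounding noise: each of the three values was rounded independently).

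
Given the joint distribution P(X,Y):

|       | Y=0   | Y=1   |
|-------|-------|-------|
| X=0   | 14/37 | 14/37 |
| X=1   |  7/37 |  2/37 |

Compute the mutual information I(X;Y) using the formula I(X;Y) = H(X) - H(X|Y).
0.0441 bits

I(X;Y) = H(X) - H(X|Y)

Marginal of X (row sums):
  P(X=0) = 14/37 + 14/37 = 28/37
  P(X=1) = 7/37 + 2/37 = 9/37
H(X) = -[(28/37)·log₂(28/37) + (9/37)·log₂(9/37)]
  = 0.30429 + 0.49610 = 0.80039 bits

Marginal of Y (column sums):
  P(Y=0) = 14/37 + 7/37 = 21/37
  P(Y=1) = 14/37 + 2/37 = 16/37
H(X|Y) = Σ_y P(y)·H(X|Y=y):
  Y=0: P(Y=0) = 21/37, P(X|Y=0) = (2/3, 1/3) → H(X|Y=0) = 0.91830
  Y=1: P(Y=1) = 16/37, P(X|Y=1) = (7/8, 1/8) → H(X|Y=1) = 0.54356
H(X|Y) = (21/37)·0.91830 + (16/37)·0.54356 = 0.75625 bits

I(X;Y) = H(X) - H(X|Y) = 0.80039 - 0.75625 = 0.0441 bits

Cross-check via I(X;Y) = H(X) + H(Y) - H(X,Y): computing H(Y) from the column sums and H(X,Y) from the 4 cells in the same way gives H(Y) = 0.98679 bits and H(X,Y) = 1.74304 bits, so
I(X;Y) = 0.80039 + 0.98679 - 1.74304 = 0.0441 bits ✓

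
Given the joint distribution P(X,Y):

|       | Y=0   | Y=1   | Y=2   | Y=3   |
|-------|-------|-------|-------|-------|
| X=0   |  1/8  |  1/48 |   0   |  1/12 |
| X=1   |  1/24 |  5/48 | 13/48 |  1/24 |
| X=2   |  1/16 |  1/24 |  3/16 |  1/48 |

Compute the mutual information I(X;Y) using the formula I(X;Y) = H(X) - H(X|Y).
0.3335 bits

I(X;Y) = H(X) - H(X|Y)

Marginal of X (row sums):
  P(X=0) = 1/8 + 1/48 + 0 + 1/12 = 11/48
  P(X=1) = 1/24 + 5/48 + 13/48 + 1/24 = 11/24
  P(X=2) = 1/16 + 1/24 + 3/16 + 1/48 = 5/16
H(X) = -[(11/48)·log₂(11/48) + (11/24)·log₂(11/24) + (5/16)·log₂(5/16)]
  = 0.4871008 + 0.5158683 + 0.5243975 = 1.527367 bits

Marginal of Y (column sums):
  P(Y=0) = 1/8 + 1/24 + 1/16 = 11/48
  P(Y=1) = 1/48 + 5/48 + 1/24 = 1/6
  P(Y=2) = 0 + 13/48 + 3/16 = 11/24
  P(Y=3) = 1/12 + 1/24 + 1/48 = 7/48
H(X|Y) = Σ_y P(y)·H(X|Y=y):
  Y=0: P(Y=0) = 11/48, P(X|Y=0) = (6/11, 2/11, 3/11) → H(X|Y=0) = 1.4353714
  Y=1: P(Y=1) = 1/6, P(X|Y=1) = (1/8, 5/8, 1/4) → H(X|Y=1) = 1.2987949
  Y=2: P(Y=2) = 11/24, P(X|Y=2) = (0, 13/22, 9/22) → H(X|Y=2) = 0.9760206
  Y=3: P(Y=3) = 7/48, P(X|Y=3) = (4/7, 2/7, 1/7) → H(X|Y=3) = 1.3787835
H(X|Y) = (11/48)·1.4353714 + (1/6)·1.2987949 + (11/24)·0.9760206 + (7/48)·1.3787835 = 1.193820 bits

I(X;Y) = H(X) - H(X|Y) = 1.527367 - 1.193820 = 0.3335 bits

Cross-check via I(X;Y) = H(X) + H(Y) - H(X,Y): computing H(Y) from the column sums and H(X,Y) from the 12 cells in the same way gives H(Y) = 1.838864 bits and H(X,Y) = 3.032684 bits, so
I(X;Y) = 1.527367 + 1.838864 - 3.032684 = 0.3335 bits ✓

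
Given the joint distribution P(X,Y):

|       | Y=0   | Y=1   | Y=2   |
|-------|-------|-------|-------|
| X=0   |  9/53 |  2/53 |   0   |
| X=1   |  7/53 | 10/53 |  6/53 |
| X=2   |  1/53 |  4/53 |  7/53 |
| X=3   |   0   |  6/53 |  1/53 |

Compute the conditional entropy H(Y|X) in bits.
1.1829 bits

H(Y|X) = H(X,Y) - H(X)

H(X,Y) = -Σ_{x,y} P(x,y) log₂ P(x,y). Per-cell terms -P(x,y)·log₂P(x,y):
  X=0: 0.43438, 0.17841, 0.00000
  X=1: 0.38574, 0.45396, 0.35581
  X=2: 0.10807, 0.28135, 0.38574
  X=3: 0.00000, 0.35581, 0.10807
  (cells with P = 0 contribute 0)
Sum of the 12 terms: H(X,Y) = 3.0473 bits

Marginal of X (row sums):
  P(X=0) = 9/53 + 2/53 + 0 = 11/53
  P(X=1) = 7/53 + 10/53 + 6/53 = 23/53
  P(X=2) = 1/53 + 4/53 + 7/53 = 12/53
  P(X=3) = 0 + 6/53 + 1/53 = 7/53
H(X) = -[(11/53)·log₂(11/53) + (23/53)·log₂(23/53) + (12/53)·log₂(12/53) + (7/53)·log₂(7/53)]
  = 0.47082 + 0.52265 + 0.48520 + 0.38574 = 1.8644 bits

H(Y|X) = H(X,Y) - H(X) = 3.0473 - 1.8644 = 1.1829 bits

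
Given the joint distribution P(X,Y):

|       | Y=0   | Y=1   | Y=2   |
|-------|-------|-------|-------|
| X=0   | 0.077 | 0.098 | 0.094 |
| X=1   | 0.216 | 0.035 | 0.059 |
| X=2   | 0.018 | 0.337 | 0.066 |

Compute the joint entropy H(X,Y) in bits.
2.7136 bits

H(X,Y) = -Σ_{x,y} P(x,y) log₂ P(x,y). Per-cell terms -P(x,y)·log₂P(x,y):
  X=0: 0.2848, 0.3284, 0.3207
  X=1: 0.4776, 0.1693, 0.2409
  X=2: 0.1043, 0.5288, 0.2588
Sum of the 9 terms: H(X,Y) = 2.7136 bits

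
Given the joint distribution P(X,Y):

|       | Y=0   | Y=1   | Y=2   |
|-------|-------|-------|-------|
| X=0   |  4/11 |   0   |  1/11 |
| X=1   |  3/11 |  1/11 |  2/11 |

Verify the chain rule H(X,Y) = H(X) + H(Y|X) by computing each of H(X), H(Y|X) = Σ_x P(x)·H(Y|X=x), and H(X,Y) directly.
H(X) = 0.9940 bits, H(Y|X) = 1.1240 bits, H(X,Y) = 2.1181 bits

Marginal of X (row sums):
  P(X=0) = 4/11 + 0 + 1/11 = 5/11
  P(X=1) = 3/11 + 1/11 + 2/11 = 6/11
H(X) = -[(5/11)·log₂(5/11) + (6/11)·log₂(6/11)]
  = 0.5170 + 0.4770 = 0.9940 bits

H(Y|X) = Σ_x P(x)·H(Y|X=x):
  X=0: P(X=0) = 5/11, P(Y|X=0) = (4/5, 0, 1/5) → H(Y|X=0) = 0.7219
  X=1: P(X=1) = 6/11, P(Y|X=1) = (1/2, 1/6, 1/3) → H(Y|X=1) = 1.4591
H(Y|X) = (5/11)·0.7219 + (6/11)·1.4591 = 1.1240 bits

H(X,Y) = -Σ_{x,y} P(x,y) log₂ P(x,y). Per-cell terms -P(x,y)·log₂P(x,y):
  X=0: 0.5307, 0.0000, 0.3145
  X=1: 0.5112, 0.3145, 0.4472
  (cells with P = 0 contribute 0)
Sum of the 6 terms: H(X,Y) = 2.1181 bits

Chain rule check:
  H(X) + H(Y|X) = 0.9940 + 1.1240 = 2.1180 bits
  H(X,Y) = 2.1181 bits
✓ Chain rule verified (Δ = 0.0001 is 4-dp rounding noise: each of the three values was rounded independently).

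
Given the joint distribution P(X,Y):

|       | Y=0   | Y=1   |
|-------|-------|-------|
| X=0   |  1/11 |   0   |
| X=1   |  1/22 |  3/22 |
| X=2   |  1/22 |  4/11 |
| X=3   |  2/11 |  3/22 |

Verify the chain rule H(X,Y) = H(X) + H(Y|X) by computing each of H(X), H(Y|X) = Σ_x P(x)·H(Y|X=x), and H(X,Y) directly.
H(X) = 1.8148 bits, H(Y|X) = 0.6669 bits, H(X,Y) = 2.4817 bits

Marginal of X (row sums):
  P(X=0) = 1/11 + 0 = 1/11
  P(X=1) = 1/22 + 3/22 = 2/11
  P(X=2) = 1/22 + 4/11 = 9/22
  P(X=3) = 2/11 + 3/22 = 7/22
H(X) = -[(1/11)·log₂(1/11) + (2/11)·log₂(2/11) + (9/22)·log₂(9/22) + (7/22)·log₂(7/22)]
  = 0.314494 + 0.447169 + 0.527525 + 0.525661 = 1.8148 bits

H(Y|X) = Σ_x P(x)·H(Y|X=x):
  X=0: P(X=0) = 1/11, P(Y|X=0) = (1, 0) → H(Y|X=0) = 0.000000
  X=1: P(X=1) = 2/11, P(Y|X=1) = (1/4, 3/4) → H(Y|X=1) = 0.811278
  X=2: P(X=2) = 9/22, P(Y|X=2) = (1/9, 8/9) → H(Y|X=2) = 0.503258
  X=3: P(X=3) = 7/22, P(Y|X=3) = (4/7, 3/7) → H(Y|X=3) = 0.985228
H(Y|X) = (1/11)·0.000000 + (2/11)·0.811278 + (9/22)·0.503258 + (7/22)·0.985228 = 0.6669 bits

H(X,Y) = -Σ_{x,y} P(x,y) log₂ P(x,y). Per-cell terms -P(x,y)·log₂P(x,y):
  X=0: 0.314494, 0.000000
  X=1: 0.202701, 0.391973
  X=2: 0.202701, 0.530702
  X=3: 0.447169, 0.391973
  (cells with P = 0 contribute 0)
Sum of the 8 terms: H(X,Y) = 2.4817 bits

Chain rule check:
  H(X) + H(Y|X) = 1.8148 + 0.6669 = 2.4817 bits
  H(X,Y) = 2.4817 bits
✓ Chain rule verified.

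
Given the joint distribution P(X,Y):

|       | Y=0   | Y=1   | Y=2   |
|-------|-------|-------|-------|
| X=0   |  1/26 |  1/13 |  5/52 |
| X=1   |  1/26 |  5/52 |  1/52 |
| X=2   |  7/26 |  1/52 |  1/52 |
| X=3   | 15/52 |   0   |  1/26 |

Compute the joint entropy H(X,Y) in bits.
2.8326 bits

H(X,Y) = -Σ_{x,y} P(x,y) log₂ P(x,y). Per-cell terms -P(x,y)·log₂P(x,y):
  X=0: 0.180786, 0.284649, 0.324857
  X=1: 0.180786, 0.324857, 0.109624
  X=2: 0.509677, 0.109624, 0.109624
  X=3: 0.517370, 0.000000, 0.180786
  (cells with P = 0 contribute 0)
Sum of the 12 terms: H(X,Y) = 2.8326 bits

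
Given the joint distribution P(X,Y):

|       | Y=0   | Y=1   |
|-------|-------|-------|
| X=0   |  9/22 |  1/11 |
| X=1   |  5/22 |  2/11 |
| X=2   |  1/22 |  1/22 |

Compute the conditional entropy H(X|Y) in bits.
1.2780 bits

H(X|Y) = H(X,Y) - H(Y)

H(X,Y) = -Σ_{x,y} P(x,y) log₂ P(x,y). Per-cell terms -P(x,y)·log₂P(x,y):
  X=0: 0.5275, 0.3145
  X=1: 0.4858, 0.4472
  X=2: 0.2027, 0.2027
Sum of the 6 terms: H(X,Y) = 2.1804 bits

Marginal of Y (column sums):
  P(Y=0) = 9/22 + 5/22 + 1/22 = 15/22
  P(Y=1) = 1/11 + 2/11 + 1/22 = 7/22
H(Y) = -[(15/22)·log₂(15/22) + (7/22)·log₂(7/22)]
  = 0.3767 + 0.5257 = 0.9024 bits

H(X|Y) = H(X,Y) - H(Y) = 2.1804 - 0.9024 = 1.2780 bits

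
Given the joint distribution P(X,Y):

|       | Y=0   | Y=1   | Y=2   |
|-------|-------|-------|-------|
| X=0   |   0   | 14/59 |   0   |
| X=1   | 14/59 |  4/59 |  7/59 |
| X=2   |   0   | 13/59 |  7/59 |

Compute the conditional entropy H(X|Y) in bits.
0.9860 bits

H(X|Y) = H(X,Y) - H(Y)

H(X,Y) = -Σ_{x,y} P(x,y) log₂ P(x,y). Per-cell terms -P(x,y)·log₂P(x,y):
  X=0: 0.000000, 0.492441, 0.000000
  X=1: 0.492441, 0.263230, 0.364865
  X=2: 0.000000, 0.480824, 0.364865
  (cells with P = 0 contribute 0)
Sum of the 9 terms: H(X,Y) = 2.45867 bits

Marginal of Y (column sums):
  P(Y=0) = 0 + 14/59 + 0 = 14/59
  P(Y=1) = 14/59 + 4/59 + 13/59 = 31/59
  P(Y=2) = 0 + 7/59 + 7/59 = 14/59
H(Y) = -[(14/59)·log₂(14/59) + (31/59)·log₂(31/59) + (14/59)·log₂(14/59)]
  = 0.492441 + 0.487828 + 0.492441 = 1.47271 bits

H(X|Y) = H(X,Y) - H(Y) = 2.45867 - 1.47271 = 0.9860 bits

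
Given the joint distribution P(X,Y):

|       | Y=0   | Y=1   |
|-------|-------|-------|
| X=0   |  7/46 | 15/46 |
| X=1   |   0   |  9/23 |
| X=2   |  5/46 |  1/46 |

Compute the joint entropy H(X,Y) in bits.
1.9383 bits

H(X,Y) = -Σ_{x,y} P(x,y) log₂ P(x,y). Per-cell terms -P(x,y)·log₂P(x,y):
  X=0: 0.4133, 0.5272
  X=1: 0.0000, 0.5297
  X=2: 0.3480, 0.1201
  (cells with P = 0 contribute 0)
Sum of the 6 terms: H(X,Y) = 1.9383 bits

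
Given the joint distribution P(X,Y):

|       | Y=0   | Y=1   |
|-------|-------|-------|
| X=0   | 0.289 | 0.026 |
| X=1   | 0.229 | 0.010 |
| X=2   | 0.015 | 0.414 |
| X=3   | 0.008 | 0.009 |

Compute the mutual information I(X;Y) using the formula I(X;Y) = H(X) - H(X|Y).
0.6950 bits

I(X;Y) = H(X) - H(X|Y)

Marginal of X (row sums):
  P(X=0) = 0.289 + 0.026 = 0.315
  P(X=1) = 0.229 + 0.010 = 0.239
  P(X=2) = 0.015 + 0.414 = 0.429
  P(X=3) = 0.008 + 0.009 = 0.017
H(X) = -[0.315·log₂(0.315) + 0.239·log₂(0.239) + 0.429·log₂(0.429) + 0.017·log₂(0.017)]
  = 0.52497 + 0.49352 + 0.52379 + 0.09993 = 1.64221 bits

Marginal of Y (column sums):
  P(Y=0) = 0.289 + 0.229 + 0.015 + 0.008 = 0.541
  P(Y=1) = 0.026 + 0.010 + 0.414 + 0.009 = 0.459
H(X|Y) = Σ_y P(y)·H(X|Y=y):
  Y=0: P(Y=0) = 0.541, P(X|Y=0) = (289/541, 229/541, 15/541, 8/541) → H(X|Y=0) = 1.24153
  Y=1: P(Y=1) = 0.459, P(X|Y=1) = (26/459, 10/459, 46/51, 1/51) → H(X|Y=1) = 0.60038
H(X|Y) = 0.541·1.24153 + 0.459·0.60038 = 0.94724 bits

I(X;Y) = H(X) - H(X|Y) = 1.64221 - 0.94724 = 0.6950 bits

Cross-check via I(X;Y) = H(X) + H(Y) - H(X,Y): computing H(Y) from the column sums and H(X,Y) from the 8 cells in the same way gives H(Y) = 0.99514 bits and H(X,Y) = 1.94239 bits, so
I(X;Y) = 1.64221 + 0.99514 - 1.94239 = 0.6950 bits ✓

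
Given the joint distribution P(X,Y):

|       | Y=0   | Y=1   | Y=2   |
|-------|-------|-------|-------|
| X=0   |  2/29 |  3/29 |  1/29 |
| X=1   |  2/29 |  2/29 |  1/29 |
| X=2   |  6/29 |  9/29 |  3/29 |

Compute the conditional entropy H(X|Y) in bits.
1.3304 bits

H(X|Y) = H(X,Y) - H(Y)

H(X,Y) = -Σ_{x,y} P(x,y) log₂ P(x,y). Per-cell terms -P(x,y)·log₂P(x,y):
  X=0: 0.2660677, 0.3385881, 0.1675166
  X=1: 0.2660677, 0.2660677, 0.1675166
  X=2: 0.4702797, 0.5238794, 0.3385881
Sum of the 9 terms: H(X,Y) = 2.804572 bits

Marginal of Y (column sums):
  P(Y=0) = 2/29 + 2/29 + 6/29 = 10/29
  P(Y=1) = 3/29 + 2/29 + 9/29 = 14/29
  P(Y=2) = 1/29 + 1/29 + 3/29 = 5/29
H(Y) = -[(10/29)·log₂(10/29) + (14/29)·log₂(14/29) + (5/29)·log₂(5/29)]
  = 0.5296734 + 0.5071988 + 0.4372505 = 1.474123 bits

H(X|Y) = H(X,Y) - H(Y) = 2.804572 - 1.474123 = 1.3304 bits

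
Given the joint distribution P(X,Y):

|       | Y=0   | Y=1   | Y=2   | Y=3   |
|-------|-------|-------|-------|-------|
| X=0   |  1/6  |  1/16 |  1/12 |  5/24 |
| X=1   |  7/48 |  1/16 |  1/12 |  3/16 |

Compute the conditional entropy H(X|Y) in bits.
0.9982 bits

H(X|Y) = H(X,Y) - H(Y)

H(X,Y) = -Σ_{x,y} P(x,y) log₂ P(x,y). Per-cell terms -P(x,y)·log₂P(x,y):
  X=0: 0.43083, 0.25000, 0.29875, 0.47147
  X=1: 0.40507, 0.25000, 0.29875, 0.45282
Sum of the 8 terms: H(X,Y) = 2.8577 bits

Marginal of Y (column sums):
  P(Y=0) = 1/6 + 7/48 = 5/16
  P(Y=1) = 1/16 + 1/16 = 1/8
  P(Y=2) = 1/12 + 1/12 = 1/6
  P(Y=3) = 5/24 + 3/16 = 19/48
H(Y) = -[(5/16)·log₂(5/16) + (1/8)·log₂(1/8) + (1/6)·log₂(1/6) + (19/48)·log₂(19/48)]
  = 0.52440 + 0.37500 + 0.43083 + 0.52924 = 1.8595 bits

H(X|Y) = H(X,Y) - H(Y) = 2.8577 - 1.8595 = 0.9982 bits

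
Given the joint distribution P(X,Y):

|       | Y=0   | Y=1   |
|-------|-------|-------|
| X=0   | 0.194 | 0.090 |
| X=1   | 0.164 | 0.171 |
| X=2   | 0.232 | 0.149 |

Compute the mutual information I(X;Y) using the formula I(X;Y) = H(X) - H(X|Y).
0.0179 bits

I(X;Y) = H(X) - H(X|Y)

Marginal of X (row sums):
  P(X=0) = 0.194 + 0.090 = 0.284
  P(X=1) = 0.164 + 0.171 = 0.335
  P(X=2) = 0.232 + 0.149 = 0.381
H(X) = -[0.284·log₂(0.284) + 0.335·log₂(0.335) + 0.381·log₂(0.381)]
  = 0.51575 + 0.52855 + 0.53040 = 1.5747 bits

Marginal of Y (column sums):
  P(Y=0) = 0.194 + 0.164 + 0.232 = 0.590
  P(Y=1) = 0.090 + 0.171 + 0.149 = 0.410
H(X|Y) = Σ_y P(y)·H(X|Y=y):
  Y=0: P(Y=0) = 0.590, P(X|Y=0) = (97/295, 82/295, 116/295) → H(X|Y=0) = 1.57055
  Y=1: P(Y=1) = 0.410, P(X|Y=1) = (9/41, 171/410, 149/410) → H(X|Y=1) = 1.53710
H(X|Y) = 0.590·1.57055 + 0.410·1.53710 = 1.5568 bits

I(X;Y) = H(X) - H(X|Y) = 1.5747 - 1.5568 = 0.0179 bits

Cross-check via I(X;Y) = H(X) + H(Y) - H(X,Y): computing H(Y) from the column sums and H(X,Y) from the 6 cells in the same way gives H(Y) = 0.9765 bits and H(X,Y) = 2.5333 bits, so
I(X;Y) = 1.5747 + 0.9765 - 2.5333 = 0.0179 bits ✓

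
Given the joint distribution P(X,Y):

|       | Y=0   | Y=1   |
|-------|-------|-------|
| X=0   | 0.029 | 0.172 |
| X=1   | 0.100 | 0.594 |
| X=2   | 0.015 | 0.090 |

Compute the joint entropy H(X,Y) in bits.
1.7670 bits

H(X,Y) = -Σ_{x,y} P(x,y) log₂ P(x,y). Per-cell terms -P(x,y)·log₂P(x,y):
  X=0: 0.14813, 0.43680
  X=1: 0.33219, 0.44637
  X=2: 0.09088, 0.31265
Sum of the 6 terms: H(X,Y) = 1.7670 bits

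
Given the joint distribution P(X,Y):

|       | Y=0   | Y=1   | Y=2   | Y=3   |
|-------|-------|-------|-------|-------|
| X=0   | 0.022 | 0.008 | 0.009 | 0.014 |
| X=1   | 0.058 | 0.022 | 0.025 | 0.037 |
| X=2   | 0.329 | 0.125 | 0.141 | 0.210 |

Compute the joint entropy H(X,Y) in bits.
2.7667 bits

H(X,Y) = -Σ_{x,y} P(x,y) log₂ P(x,y). Per-cell terms -P(x,y)·log₂P(x,y):
  X=0: 0.121140, 0.055726, 0.061163, 0.086218
  X=1: 0.238253, 0.121140, 0.133048, 0.175984
  X=2: 0.527664, 0.375000, 0.398499, 0.472823
Sum of the 12 terms: H(X,Y) = 2.7667 bits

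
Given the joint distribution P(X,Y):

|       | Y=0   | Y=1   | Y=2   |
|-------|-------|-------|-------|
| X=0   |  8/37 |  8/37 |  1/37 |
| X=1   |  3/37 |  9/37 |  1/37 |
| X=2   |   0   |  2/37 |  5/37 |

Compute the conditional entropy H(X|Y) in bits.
1.1763 bits

H(X|Y) = H(X,Y) - H(Y)

H(X,Y) = -Σ_{x,y} P(x,y) log₂ P(x,y). Per-cell terms -P(x,y)·log₂P(x,y):
  X=0: 0.47772, 0.47772, 0.14080
  X=1: 0.29388, 0.49610, 0.14080
  X=2: 0.00000, 0.22754, 0.39021
  (cells with P = 0 contribute 0)
Sum of the 9 terms: H(X,Y) = 2.6448 bits

Marginal of Y (column sums):
  P(Y=0) = 8/37 + 3/37 + 0 = 11/37
  P(Y=1) = 8/37 + 9/37 + 2/37 = 19/37
  P(Y=2) = 1/37 + 1/37 + 5/37 = 7/37
H(Y) = -[(11/37)·log₂(11/37) + (19/37)·log₂(19/37) + (7/37)·log₂(7/37)]
  = 0.52028 + 0.49376 + 0.45445 = 1.4685 bits

H(X|Y) = H(X,Y) - H(Y) = 2.6448 - 1.4685 = 1.1763 bits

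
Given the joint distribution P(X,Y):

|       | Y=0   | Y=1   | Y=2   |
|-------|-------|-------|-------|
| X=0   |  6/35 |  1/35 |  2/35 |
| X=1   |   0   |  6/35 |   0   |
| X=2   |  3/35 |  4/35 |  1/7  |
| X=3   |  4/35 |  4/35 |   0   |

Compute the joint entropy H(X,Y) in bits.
3.0326 bits

H(X,Y) = -Σ_{x,y} P(x,y) log₂ P(x,y). Per-cell terms -P(x,y)·log₂P(x,y):
  X=0: 0.43617, 0.14655, 0.23596
  X=1: 0.00000, 0.43617, 0.00000
  X=2: 0.30380, 0.35763, 0.40105
  X=3: 0.35763, 0.35763, 0.00000
  (cells with P = 0 contribute 0)
Sum of the 12 terms: H(X,Y) = 3.0326 bits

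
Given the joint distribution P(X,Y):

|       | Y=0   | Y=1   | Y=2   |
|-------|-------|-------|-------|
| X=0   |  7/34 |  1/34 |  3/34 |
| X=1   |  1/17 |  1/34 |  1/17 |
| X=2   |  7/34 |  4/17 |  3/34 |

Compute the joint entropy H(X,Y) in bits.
2.8283 bits

H(X,Y) = -Σ_{x,y} P(x,y) log₂ P(x,y). Per-cell terms -P(x,y)·log₂P(x,y):
  X=0: 0.469434, 0.149631, 0.309044
  X=1: 0.240439, 0.149631, 0.240439
  X=2: 0.469434, 0.491168, 0.309044
Sum of the 9 terms: H(X,Y) = 2.8283 bits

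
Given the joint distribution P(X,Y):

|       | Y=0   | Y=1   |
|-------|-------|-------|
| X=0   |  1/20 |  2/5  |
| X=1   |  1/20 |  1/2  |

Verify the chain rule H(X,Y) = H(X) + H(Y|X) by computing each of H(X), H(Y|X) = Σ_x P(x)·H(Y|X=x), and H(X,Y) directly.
H(X) = 0.9928 bits, H(Y|X) = 0.4682 bits, H(X,Y) = 1.4610 bits

Marginal of X (row sums):
  P(X=0) = 1/20 + 2/5 = 9/20
  P(X=1) = 1/20 + 1/2 = 11/20
H(X) = -[(9/20)·log₂(9/20) + (11/20)·log₂(11/20)]
  = 0.5184 + 0.4744 = 0.9928 bits

H(Y|X) = Σ_x P(x)·H(Y|X=x):
  X=0: P(X=0) = 9/20, P(Y|X=0) = (1/9, 8/9) → H(Y|X=0) = 0.5033
  X=1: P(X=1) = 11/20, P(Y|X=1) = (1/11, 10/11) → H(Y|X=1) = 0.4395
H(Y|X) = (9/20)·0.5033 + (11/20)·0.4395 = 0.4682 bits

H(X,Y) = -Σ_{x,y} P(x,y) log₂ P(x,y). Per-cell terms -P(x,y)·log₂P(x,y):
  X=0: 0.2161, 0.5288
  X=1: 0.2161, 0.5000
Sum of the 4 terms: H(X,Y) = 1.4610 bits

Chain rule check:
  H(X) + H(Y|X) = 0.9928 + 0.4682 = 1.4610 bits
  H(X,Y) = 1.4610 bits
✓ Chain rule verified.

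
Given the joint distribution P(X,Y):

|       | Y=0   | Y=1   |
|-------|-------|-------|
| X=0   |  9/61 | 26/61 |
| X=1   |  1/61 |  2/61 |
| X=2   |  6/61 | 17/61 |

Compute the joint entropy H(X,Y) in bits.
2.0334 bits

H(X,Y) = -Σ_{x,y} P(x,y) log₂ P(x,y). Per-cell terms -P(x,y)·log₂P(x,y):
  X=0: 0.4073, 0.5244
  X=1: 0.0972, 0.1617
  X=2: 0.3291, 0.5137
Sum of the 6 terms: H(X,Y) = 2.0334 bits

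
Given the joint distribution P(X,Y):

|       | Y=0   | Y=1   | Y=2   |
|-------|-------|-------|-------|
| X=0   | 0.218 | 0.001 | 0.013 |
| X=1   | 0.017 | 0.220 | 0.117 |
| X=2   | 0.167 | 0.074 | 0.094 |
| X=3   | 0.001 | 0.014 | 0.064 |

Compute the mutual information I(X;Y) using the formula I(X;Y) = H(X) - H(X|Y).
0.5134 bits

I(X;Y) = H(X) - H(X|Y)

Marginal of X (row sums):
  P(X=0) = 0.218 + 0.001 + 0.013 = 0.232
  P(X=1) = 0.017 + 0.220 + 0.117 = 0.354
  P(X=2) = 0.167 + 0.074 + 0.094 = 0.335
  P(X=3) = 0.001 + 0.014 + 0.064 = 0.079
H(X) = -[0.232·log₂(0.232) + 0.354·log₂(0.354) + 0.335·log₂(0.335) + 0.079·log₂(0.079)]
  = 0.48901 + 0.53036 + 0.52855 + 0.28930 = 1.83722 bits

Marginal of Y (column sums):
  P(Y=0) = 0.218 + 0.017 + 0.167 + 0.001 = 0.403
  P(Y=1) = 0.001 + 0.220 + 0.074 + 0.014 = 0.309
  P(Y=2) = 0.013 + 0.117 + 0.094 + 0.064 = 0.288
H(X|Y) = Σ_y P(y)·H(X|Y=y):
  Y=0: P(Y=0) = 0.403, P(X|Y=0) = (218/403, 17/403, 167/403, 1/403) → H(X|Y=0) = 1.22032
  Y=1: P(Y=1) = 0.309, P(X|Y=1) = (1/309, 220/309, 74/309, 14/309) → H(X|Y=1) = 1.07178
  Y=2: P(Y=2) = 0.288, P(X|Y=2) = (13/288, 13/32, 47/144, 2/9) → H(X|Y=2) = 1.73913
H(X|Y) = 0.403·1.22032 + 0.309·1.07178 + 0.288·1.73913 = 1.32384 bits

I(X;Y) = H(X) - H(X|Y) = 1.83722 - 1.32384 = 0.5134 bits

Cross-check via I(X;Y) = H(X) + H(Y) - H(X,Y): computing H(Y) from the column sums and H(X,Y) from the 12 cells in the same way gives H(Y) = 1.56915 bits and H(X,Y) = 2.89298 bits, so
I(X;Y) = 1.83722 + 1.56915 - 2.89298 = 0.5134 bits ✓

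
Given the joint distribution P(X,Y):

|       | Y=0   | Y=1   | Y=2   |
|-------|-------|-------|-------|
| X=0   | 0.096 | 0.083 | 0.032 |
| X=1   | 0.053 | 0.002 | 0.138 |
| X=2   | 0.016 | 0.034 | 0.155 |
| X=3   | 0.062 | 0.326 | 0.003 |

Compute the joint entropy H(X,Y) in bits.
2.8976 bits

H(X,Y) = -Σ_{x,y} P(x,y) log₂ P(x,y). Per-cell terms -P(x,y)·log₂P(x,y):
  X=0: 0.3246, 0.2980, 0.1589
  X=1: 0.2246, 0.0179, 0.3943
  X=2: 0.0955, 0.1659, 0.4169
  X=3: 0.2487, 0.5272, 0.0251
Sum of the 12 terms: H(X,Y) = 2.8976 bits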